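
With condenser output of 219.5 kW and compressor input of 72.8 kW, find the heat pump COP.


COP_hp = Q_cond / W
COP_hp = 219.5 / 72.8
COP_hp = 3.015

3.015


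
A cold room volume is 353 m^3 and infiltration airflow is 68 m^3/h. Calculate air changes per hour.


ACH = flow / volume
ACH = 68 / 353
ACH = 0.193

0.193


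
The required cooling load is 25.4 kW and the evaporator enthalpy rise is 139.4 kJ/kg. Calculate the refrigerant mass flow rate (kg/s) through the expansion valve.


m_dot = Q / dh
m_dot = 25.4 / 139.4
m_dot = 0.1822 kg/s

0.1822


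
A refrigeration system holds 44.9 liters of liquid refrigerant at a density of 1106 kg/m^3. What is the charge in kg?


Charge = V * rho / 1000
Charge = 44.9 * 1106 / 1000
Charge = 49.66 kg

49.66


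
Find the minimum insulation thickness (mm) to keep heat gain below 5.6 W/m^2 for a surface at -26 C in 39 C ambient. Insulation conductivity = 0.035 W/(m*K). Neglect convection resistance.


dT = 39 - (-26) = 65 K
thickness = k * dT / q_max * 1000
thickness = 0.035 * 65 / 5.6 * 1000
thickness = 406.3 mm

406.3


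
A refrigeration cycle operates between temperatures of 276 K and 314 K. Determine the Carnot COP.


dT = 314 - 276 = 38 K
COP_carnot = T_cold / dT = 276 / 38
COP_carnot = 7.263

7.263


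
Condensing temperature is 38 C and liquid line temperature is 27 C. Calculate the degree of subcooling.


Subcooling = T_cond - T_liquid
Subcooling = 38 - 27
Subcooling = 11 K

11


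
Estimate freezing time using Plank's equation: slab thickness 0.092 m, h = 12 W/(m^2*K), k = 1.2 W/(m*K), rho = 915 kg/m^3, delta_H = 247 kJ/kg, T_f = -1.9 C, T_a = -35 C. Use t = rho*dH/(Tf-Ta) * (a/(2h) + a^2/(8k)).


dT = -1.9 - (-35) = 33.1 K
term1 = a/(2h) = 0.092/(2*12) = 0.003833333333
term2 = a^2/(8k) = 0.092^2/(8*1.2) = 0.0008816666667
t = rho*dH*1000/dT * (term1 + term2)
t = 915*247*1000/33.1 * (0.003833333333 + 0.0008816666667)
t = 32194 s

32194


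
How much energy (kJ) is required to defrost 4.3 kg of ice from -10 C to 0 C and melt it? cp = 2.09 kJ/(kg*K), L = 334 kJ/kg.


Sensible heat = cp * dT = 2.09 * 10 = 20.9 kJ/kg
Total per kg = 20.9 + 334 = 354.9 kJ/kg
Q = m * total = 4.3 * 354.9
Q = 1526.1 kJ

1526.1


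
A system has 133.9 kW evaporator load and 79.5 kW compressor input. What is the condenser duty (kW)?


Q_cond = Q_evap + W
Q_cond = 133.9 + 79.5
Q_cond = 213.4 kW

213.4


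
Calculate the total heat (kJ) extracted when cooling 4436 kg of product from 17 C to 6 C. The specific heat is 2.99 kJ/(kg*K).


dT = 17 - (6) = 11 K
Q = m * cp * dT = 4436 * 2.99 * 11
Q = 145900 kJ

145900


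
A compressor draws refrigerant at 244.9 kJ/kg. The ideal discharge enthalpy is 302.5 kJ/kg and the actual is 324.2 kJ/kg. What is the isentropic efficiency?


dh_ideal = 302.5 - 244.9 = 57.6 kJ/kg
dh_actual = 324.2 - 244.9 = 79.3 kJ/kg
eta_s = dh_ideal / dh_actual = 57.6 / 79.3
eta_s = 0.7264

0.7264


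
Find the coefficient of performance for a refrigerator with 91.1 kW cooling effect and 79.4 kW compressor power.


COP = Q_evap / W
COP = 91.1 / 79.4
COP = 1.147

1.147


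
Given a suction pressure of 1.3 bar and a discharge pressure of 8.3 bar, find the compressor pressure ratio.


PR = P_high / P_low
PR = 8.3 / 1.3
PR = 6.385

6.385


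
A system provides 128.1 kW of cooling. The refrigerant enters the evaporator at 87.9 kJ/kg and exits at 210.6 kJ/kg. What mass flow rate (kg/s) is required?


dh = 210.6 - 87.9 = 122.7 kJ/kg
m_dot = Q / dh = 128.1 / 122.7 = 1.044 kg/s

1.044


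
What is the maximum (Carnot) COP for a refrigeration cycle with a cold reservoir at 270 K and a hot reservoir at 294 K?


dT = 294 - 270 = 24 K
COP_carnot = T_cold / dT = 270 / 24
COP_carnot = 11.25

11.25


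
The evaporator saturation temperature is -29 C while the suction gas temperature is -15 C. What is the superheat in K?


Superheat = T_suction - T_evap
Superheat = -15 - (-29)
Superheat = 14 K

14


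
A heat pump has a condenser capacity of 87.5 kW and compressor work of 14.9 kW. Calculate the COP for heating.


COP_hp = Q_cond / W
COP_hp = 87.5 / 14.9
COP_hp = 5.872

5.872


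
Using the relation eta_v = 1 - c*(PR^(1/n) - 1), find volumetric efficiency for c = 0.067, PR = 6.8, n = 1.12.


PR^(1/n) = 6.8^(1/1.12) = 5.53747182
eta_v = 1 - 0.067 * (5.53747182 - 1)
eta_v = 0.696

0.696


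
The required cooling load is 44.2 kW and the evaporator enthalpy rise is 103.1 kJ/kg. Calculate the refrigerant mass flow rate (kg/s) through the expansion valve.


m_dot = Q / dh
m_dot = 44.2 / 103.1
m_dot = 0.4287 kg/s

0.4287


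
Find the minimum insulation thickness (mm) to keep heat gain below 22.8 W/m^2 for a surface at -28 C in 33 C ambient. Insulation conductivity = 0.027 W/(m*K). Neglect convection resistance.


dT = 33 - (-28) = 61 K
thickness = k * dT / q_max * 1000
thickness = 0.027 * 61 / 22.8 * 1000
thickness = 72.2 mm

72.2


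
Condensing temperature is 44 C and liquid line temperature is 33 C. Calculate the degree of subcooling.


Subcooling = T_cond - T_liquid
Subcooling = 44 - 33
Subcooling = 11 K

11


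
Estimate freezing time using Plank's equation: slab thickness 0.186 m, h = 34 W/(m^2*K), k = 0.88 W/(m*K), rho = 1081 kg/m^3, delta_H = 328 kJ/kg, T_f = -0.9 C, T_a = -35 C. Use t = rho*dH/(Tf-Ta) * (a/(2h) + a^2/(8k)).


dT = -0.9 - (-35) = 34.1 K
term1 = a/(2h) = 0.186/(2*34) = 0.002735294118
term2 = a^2/(8k) = 0.186^2/(8*0.88) = 0.004914204545
t = rho*dH*1000/dT * (term1 + term2)
t = 1081*328*1000/34.1 * (0.002735294118 + 0.004914204545)
t = 79539 s

79539


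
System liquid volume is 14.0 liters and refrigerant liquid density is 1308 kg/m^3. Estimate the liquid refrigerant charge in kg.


Charge = V * rho / 1000
Charge = 14.0 * 1308 / 1000
Charge = 18.31 kg

18.31


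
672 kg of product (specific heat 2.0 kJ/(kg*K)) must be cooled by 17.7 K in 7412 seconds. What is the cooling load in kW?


Q = m * cp * dT / t
Q = 672 * 2.0 * 17.7 / 7412
Q = 3.209 kW

3.209


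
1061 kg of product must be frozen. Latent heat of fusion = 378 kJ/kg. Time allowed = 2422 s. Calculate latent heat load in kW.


Q_lat = m * h_fg / t
Q_lat = 1061 * 378 / 2422
Q_lat = 165.59 kW

165.59


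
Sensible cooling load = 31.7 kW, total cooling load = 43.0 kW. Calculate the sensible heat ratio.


SHR = Q_sensible / Q_total
SHR = 31.7 / 43.0
SHR = 0.737

0.737


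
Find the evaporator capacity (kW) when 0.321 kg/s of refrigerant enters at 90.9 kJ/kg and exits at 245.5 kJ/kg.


dh = 245.5 - 90.9 = 154.6 kJ/kg
Q_evap = m_dot * dh = 0.321 * 154.6
Q_evap = 49.63 kW

49.63


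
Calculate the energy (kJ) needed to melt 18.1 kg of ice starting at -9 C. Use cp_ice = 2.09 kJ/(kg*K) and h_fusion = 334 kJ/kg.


Sensible heat = cp * dT = 2.09 * 9 = 18.81 kJ/kg
Total per kg = 18.81 + 334 = 352.81 kJ/kg
Q = m * total = 18.1 * 352.81
Q = 6385.9 kJ

6385.9


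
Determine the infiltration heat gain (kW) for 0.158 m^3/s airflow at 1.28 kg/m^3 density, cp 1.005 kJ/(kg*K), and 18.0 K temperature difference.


Q = V_dot * rho * cp * dT
Q = 0.158 * 1.28 * 1.005 * 18.0
Q = 3.659 kW

3.659


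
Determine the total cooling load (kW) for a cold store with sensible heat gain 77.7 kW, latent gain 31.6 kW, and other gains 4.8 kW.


Q_total = Q_s + Q_l + Q_misc
Q_total = 77.7 + 31.6 + 4.8
Q_total = 114.1 kW

114.1


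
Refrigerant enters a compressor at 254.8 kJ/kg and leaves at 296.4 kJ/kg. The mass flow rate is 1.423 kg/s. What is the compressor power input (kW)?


dh = 296.4 - 254.8 = 41.6 kJ/kg
W = m_dot * dh = 1.423 * 41.6 = 59.2 kW

59.2


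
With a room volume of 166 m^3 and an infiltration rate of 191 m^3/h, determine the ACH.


ACH = flow / volume
ACH = 191 / 166
ACH = 1.151

1.151


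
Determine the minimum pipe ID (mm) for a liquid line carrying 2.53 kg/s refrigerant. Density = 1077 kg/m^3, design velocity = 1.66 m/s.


A = m_dot / (rho * v) = 2.53 / (1077 * 1.66) = 0.001415131277 m^2
d = sqrt(4*A/pi) * 1000
d = 42.4 mm

42.4


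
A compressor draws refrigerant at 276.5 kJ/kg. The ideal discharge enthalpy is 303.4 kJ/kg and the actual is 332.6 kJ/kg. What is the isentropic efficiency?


dh_ideal = 303.4 - 276.5 = 26.9 kJ/kg
dh_actual = 332.6 - 276.5 = 56.1 kJ/kg
eta_s = dh_ideal / dh_actual = 26.9 / 56.1
eta_s = 0.4795

0.4795


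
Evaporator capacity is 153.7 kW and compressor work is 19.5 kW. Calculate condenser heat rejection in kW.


Q_cond = Q_evap + W
Q_cond = 153.7 + 19.5
Q_cond = 173.2 kW

173.2


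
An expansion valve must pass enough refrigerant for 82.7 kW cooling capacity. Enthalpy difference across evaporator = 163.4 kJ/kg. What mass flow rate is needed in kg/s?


m_dot = Q / dh
m_dot = 82.7 / 163.4
m_dot = 0.5061 kg/s

0.5061


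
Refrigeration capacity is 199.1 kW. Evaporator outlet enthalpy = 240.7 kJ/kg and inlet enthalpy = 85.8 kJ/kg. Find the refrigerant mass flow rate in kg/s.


dh = 240.7 - 85.8 = 154.9 kJ/kg
m_dot = Q / dh = 199.1 / 154.9 = 1.2853 kg/s

1.2853


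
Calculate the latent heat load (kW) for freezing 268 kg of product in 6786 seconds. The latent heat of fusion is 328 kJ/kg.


Q_lat = m * h_fg / t
Q_lat = 268 * 328 / 6786
Q_lat = 12.95 kW

12.95


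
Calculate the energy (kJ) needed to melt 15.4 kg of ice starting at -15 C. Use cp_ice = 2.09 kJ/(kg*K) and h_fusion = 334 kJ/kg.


Sensible heat = cp * dT = 2.09 * 15 = 31.35 kJ/kg
Total per kg = 31.35 + 334 = 365.35 kJ/kg
Q = m * total = 15.4 * 365.35
Q = 5626.4 kJ

5626.4


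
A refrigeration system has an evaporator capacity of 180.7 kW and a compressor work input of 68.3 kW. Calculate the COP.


COP = Q_evap / W
COP = 180.7 / 68.3
COP = 2.646

2.646


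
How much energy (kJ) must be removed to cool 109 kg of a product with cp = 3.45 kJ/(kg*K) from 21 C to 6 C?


dT = 21 - (6) = 15 K
Q = m * cp * dT = 109 * 3.45 * 15
Q = 5641 kJ

5641


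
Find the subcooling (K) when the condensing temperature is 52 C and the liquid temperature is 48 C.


Subcooling = T_cond - T_liquid
Subcooling = 52 - 48
Subcooling = 4 K

4


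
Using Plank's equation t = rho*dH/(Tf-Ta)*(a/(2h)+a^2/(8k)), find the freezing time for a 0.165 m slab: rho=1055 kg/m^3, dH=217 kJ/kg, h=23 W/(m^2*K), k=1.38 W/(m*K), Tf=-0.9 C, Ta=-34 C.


dT = -0.9 - (-34) = 33.1 K
term1 = a/(2h) = 0.165/(2*23) = 0.003586956522
term2 = a^2/(8k) = 0.165^2/(8*1.38) = 0.002466032609
t = rho*dH*1000/dT * (term1 + term2)
t = 1055*217*1000/33.1 * (0.003586956522 + 0.002466032609)
t = 41865 s

41865


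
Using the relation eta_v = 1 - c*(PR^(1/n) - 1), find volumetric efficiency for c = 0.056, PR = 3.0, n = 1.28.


PR^(1/n) = 3.0^(1/1.28) = 2.35912515
eta_v = 1 - 0.056 * (2.35912515 - 1)
eta_v = 0.9239

0.9239


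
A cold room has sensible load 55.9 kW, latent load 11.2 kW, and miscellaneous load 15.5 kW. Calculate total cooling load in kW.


Q_total = Q_s + Q_l + Q_misc
Q_total = 55.9 + 11.2 + 15.5
Q_total = 82.6 kW

82.6


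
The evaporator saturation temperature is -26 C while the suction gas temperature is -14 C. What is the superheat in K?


Superheat = T_suction - T_evap
Superheat = -14 - (-26)
Superheat = 12 K

12


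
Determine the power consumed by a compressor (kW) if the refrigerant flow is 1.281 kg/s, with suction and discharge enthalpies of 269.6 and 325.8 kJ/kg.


dh = 325.8 - 269.6 = 56.2 kJ/kg
W = m_dot * dh = 1.281 * 56.2 = 71.99 kW

71.99


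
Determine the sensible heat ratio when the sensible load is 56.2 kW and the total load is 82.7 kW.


SHR = Q_sensible / Q_total
SHR = 56.2 / 82.7
SHR = 0.68

0.68


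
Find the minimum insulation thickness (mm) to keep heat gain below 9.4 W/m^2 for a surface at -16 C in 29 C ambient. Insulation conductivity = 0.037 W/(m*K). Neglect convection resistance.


dT = 29 - (-16) = 45 K
thickness = k * dT / q_max * 1000
thickness = 0.037 * 45 / 9.4 * 1000
thickness = 177.1 mm

177.1


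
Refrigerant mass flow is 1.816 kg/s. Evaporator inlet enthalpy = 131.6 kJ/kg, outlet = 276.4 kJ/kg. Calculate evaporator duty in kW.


dh = 276.4 - 131.6 = 144.8 kJ/kg
Q_evap = m_dot * dh = 1.816 * 144.8
Q_evap = 262.96 kW

262.96


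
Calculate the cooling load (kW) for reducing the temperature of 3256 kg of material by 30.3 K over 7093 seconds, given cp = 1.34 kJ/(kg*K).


Q = m * cp * dT / t
Q = 3256 * 1.34 * 30.3 / 7093
Q = 18.638 kW

18.638


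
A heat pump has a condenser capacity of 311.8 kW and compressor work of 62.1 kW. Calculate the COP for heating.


COP_hp = Q_cond / W
COP_hp = 311.8 / 62.1
COP_hp = 5.021

5.021


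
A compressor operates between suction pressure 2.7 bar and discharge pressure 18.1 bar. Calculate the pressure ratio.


PR = P_high / P_low
PR = 18.1 / 2.7
PR = 6.704

6.704


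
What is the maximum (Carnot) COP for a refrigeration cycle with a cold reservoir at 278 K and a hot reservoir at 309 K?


dT = 309 - 278 = 31 K
COP_carnot = T_cold / dT = 278 / 31
COP_carnot = 8.968

8.968


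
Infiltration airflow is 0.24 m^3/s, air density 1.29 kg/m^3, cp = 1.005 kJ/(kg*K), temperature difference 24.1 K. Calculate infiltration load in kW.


Q = V_dot * rho * cp * dT
Q = 0.24 * 1.29 * 1.005 * 24.1
Q = 7.499 kW

7.499


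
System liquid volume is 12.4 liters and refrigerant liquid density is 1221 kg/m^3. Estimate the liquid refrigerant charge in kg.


Charge = V * rho / 1000
Charge = 12.4 * 1221 / 1000
Charge = 15.14 kg

15.14


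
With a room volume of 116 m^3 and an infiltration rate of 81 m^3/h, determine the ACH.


ACH = flow / volume
ACH = 81 / 116
ACH = 0.698

0.698


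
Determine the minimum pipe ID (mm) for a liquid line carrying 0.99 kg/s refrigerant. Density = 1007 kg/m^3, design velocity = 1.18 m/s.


A = m_dot / (rho * v) = 0.99 / (1007 * 1.18) = 0.0008331509939 m^2
d = sqrt(4*A/pi) * 1000
d = 32.6 mm

32.6


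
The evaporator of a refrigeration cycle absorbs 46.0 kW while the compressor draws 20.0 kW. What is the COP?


COP = Q_evap / W
COP = 46.0 / 20.0
COP = 2.3

2.3


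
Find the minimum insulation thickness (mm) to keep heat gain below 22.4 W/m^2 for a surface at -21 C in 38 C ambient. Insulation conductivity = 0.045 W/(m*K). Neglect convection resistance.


dT = 38 - (-21) = 59 K
thickness = k * dT / q_max * 1000
thickness = 0.045 * 59 / 22.4 * 1000
thickness = 118.5 mm

118.5


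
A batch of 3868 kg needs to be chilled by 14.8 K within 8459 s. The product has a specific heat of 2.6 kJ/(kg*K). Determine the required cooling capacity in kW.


Q = m * cp * dT / t
Q = 3868 * 2.6 * 14.8 / 8459
Q = 17.596 kW

17.596


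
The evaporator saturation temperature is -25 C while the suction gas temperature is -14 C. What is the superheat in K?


Superheat = T_suction - T_evap
Superheat = -14 - (-25)
Superheat = 11 K

11


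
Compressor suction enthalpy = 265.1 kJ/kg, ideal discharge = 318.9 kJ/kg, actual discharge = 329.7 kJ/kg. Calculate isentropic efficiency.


dh_ideal = 318.9 - 265.1 = 53.8 kJ/kg
dh_actual = 329.7 - 265.1 = 64.6 kJ/kg
eta_s = dh_ideal / dh_actual = 53.8 / 64.6
eta_s = 0.8328

0.8328


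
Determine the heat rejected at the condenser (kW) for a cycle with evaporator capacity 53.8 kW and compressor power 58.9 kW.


Q_cond = Q_evap + W
Q_cond = 53.8 + 58.9
Q_cond = 112.7 kW

112.7


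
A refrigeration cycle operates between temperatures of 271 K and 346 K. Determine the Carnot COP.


dT = 346 - 271 = 75 K
COP_carnot = T_cold / dT = 271 / 75
COP_carnot = 3.613

3.613


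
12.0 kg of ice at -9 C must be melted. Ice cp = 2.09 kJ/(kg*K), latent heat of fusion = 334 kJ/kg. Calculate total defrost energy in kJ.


Sensible heat = cp * dT = 2.09 * 9 = 18.81 kJ/kg
Total per kg = 18.81 + 334 = 352.81 kJ/kg
Q = m * total = 12.0 * 352.81
Q = 4233.7 kJ

4233.7


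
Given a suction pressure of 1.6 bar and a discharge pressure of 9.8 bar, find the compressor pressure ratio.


PR = P_high / P_low
PR = 9.8 / 1.6
PR = 6.125

6.125


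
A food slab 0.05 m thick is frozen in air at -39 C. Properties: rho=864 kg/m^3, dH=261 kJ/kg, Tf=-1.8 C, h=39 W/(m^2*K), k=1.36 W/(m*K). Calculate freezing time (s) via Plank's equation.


dT = -1.8 - (-39) = 37.2 K
term1 = a/(2h) = 0.05/(2*39) = 0.000641025641
term2 = a^2/(8k) = 0.05^2/(8*1.36) = 0.0002297794118
t = rho*dH*1000/dT * (term1 + term2)
t = 864*261*1000/37.2 * (0.000641025641 + 0.0002297794118)
t = 5279 s

5279


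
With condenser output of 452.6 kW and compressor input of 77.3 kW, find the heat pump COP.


COP_hp = Q_cond / W
COP_hp = 452.6 / 77.3
COP_hp = 5.855

5.855


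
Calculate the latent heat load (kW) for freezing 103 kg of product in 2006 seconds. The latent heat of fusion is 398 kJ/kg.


Q_lat = m * h_fg / t
Q_lat = 103 * 398 / 2006
Q_lat = 20.44 kW

20.44


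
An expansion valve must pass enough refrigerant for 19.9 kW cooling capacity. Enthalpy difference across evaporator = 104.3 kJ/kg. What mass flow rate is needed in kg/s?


m_dot = Q / dh
m_dot = 19.9 / 104.3
m_dot = 0.1908 kg/s

0.1908


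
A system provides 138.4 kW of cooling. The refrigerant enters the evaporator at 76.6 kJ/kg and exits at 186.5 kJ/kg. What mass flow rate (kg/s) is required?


dh = 186.5 - 76.6 = 109.9 kJ/kg
m_dot = Q / dh = 138.4 / 109.9 = 1.2593 kg/s

1.2593


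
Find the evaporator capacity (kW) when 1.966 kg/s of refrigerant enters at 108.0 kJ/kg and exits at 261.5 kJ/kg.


dh = 261.5 - 108.0 = 153.5 kJ/kg
Q_evap = m_dot * dh = 1.966 * 153.5
Q_evap = 301.78 kW

301.78


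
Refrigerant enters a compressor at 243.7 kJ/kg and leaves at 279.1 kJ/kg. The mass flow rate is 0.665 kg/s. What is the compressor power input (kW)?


dh = 279.1 - 243.7 = 35.4 kJ/kg
W = m_dot * dh = 0.665 * 35.4 = 23.54 kW

23.54


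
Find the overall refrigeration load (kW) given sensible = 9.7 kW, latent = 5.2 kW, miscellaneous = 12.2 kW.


Q_total = Q_s + Q_l + Q_misc
Q_total = 9.7 + 5.2 + 12.2
Q_total = 27.1 kW

27.1


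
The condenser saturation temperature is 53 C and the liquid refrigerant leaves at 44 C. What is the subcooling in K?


Subcooling = T_cond - T_liquid
Subcooling = 53 - 44
Subcooling = 9 K

9


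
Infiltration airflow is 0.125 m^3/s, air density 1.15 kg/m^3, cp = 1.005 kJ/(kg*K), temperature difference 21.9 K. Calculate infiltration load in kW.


Q = V_dot * rho * cp * dT
Q = 0.125 * 1.15 * 1.005 * 21.9
Q = 3.164 kW

3.164


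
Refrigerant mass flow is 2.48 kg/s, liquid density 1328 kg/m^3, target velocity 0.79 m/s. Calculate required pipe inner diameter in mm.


A = m_dot / (rho * v) = 2.48 / (1328 * 0.79) = 0.002363885923 m^2
d = sqrt(4*A/pi) * 1000
d = 54.9 mm

54.9


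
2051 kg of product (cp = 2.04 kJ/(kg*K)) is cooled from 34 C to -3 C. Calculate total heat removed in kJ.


dT = 34 - (-3) = 37 K
Q = m * cp * dT = 2051 * 2.04 * 37
Q = 154809 kJ

154809


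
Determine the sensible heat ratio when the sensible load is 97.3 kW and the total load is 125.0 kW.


SHR = Q_sensible / Q_total
SHR = 97.3 / 125.0
SHR = 0.778

0.778


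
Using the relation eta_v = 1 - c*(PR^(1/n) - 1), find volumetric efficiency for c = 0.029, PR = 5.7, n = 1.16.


PR^(1/n) = 5.7^(1/1.16) = 4.48349051
eta_v = 1 - 0.029 * (4.48349051 - 1)
eta_v = 0.899

0.899


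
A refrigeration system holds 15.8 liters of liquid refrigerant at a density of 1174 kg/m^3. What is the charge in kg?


Charge = V * rho / 1000
Charge = 15.8 * 1174 / 1000
Charge = 18.55 kg

18.55


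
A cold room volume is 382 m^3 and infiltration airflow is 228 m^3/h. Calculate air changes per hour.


ACH = flow / volume
ACH = 228 / 382
ACH = 0.597

0.597


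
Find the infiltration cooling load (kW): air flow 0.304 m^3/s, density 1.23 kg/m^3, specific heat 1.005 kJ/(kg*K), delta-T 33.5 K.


Q = V_dot * rho * cp * dT
Q = 0.304 * 1.23 * 1.005 * 33.5
Q = 12.589 kW

12.589


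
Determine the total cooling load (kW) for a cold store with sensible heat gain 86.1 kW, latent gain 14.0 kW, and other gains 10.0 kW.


Q_total = Q_s + Q_l + Q_misc
Q_total = 86.1 + 14.0 + 10.0
Q_total = 110.1 kW

110.1


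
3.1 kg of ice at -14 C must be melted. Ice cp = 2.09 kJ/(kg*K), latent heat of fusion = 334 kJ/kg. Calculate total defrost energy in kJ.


Sensible heat = cp * dT = 2.09 * 14 = 29.26 kJ/kg
Total per kg = 29.26 + 334 = 363.26 kJ/kg
Q = m * total = 3.1 * 363.26
Q = 1126.1 kJ

1126.1


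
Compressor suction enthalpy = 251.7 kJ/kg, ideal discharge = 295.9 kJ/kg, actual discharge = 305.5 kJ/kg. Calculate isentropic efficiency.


dh_ideal = 295.9 - 251.7 = 44.2 kJ/kg
dh_actual = 305.5 - 251.7 = 53.8 kJ/kg
eta_s = dh_ideal / dh_actual = 44.2 / 53.8
eta_s = 0.8216

0.8216


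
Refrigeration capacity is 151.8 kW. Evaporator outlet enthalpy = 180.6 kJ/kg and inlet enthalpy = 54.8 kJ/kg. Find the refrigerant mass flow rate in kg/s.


dh = 180.6 - 54.8 = 125.8 kJ/kg
m_dot = Q / dh = 151.8 / 125.8 = 1.2067 kg/s

1.2067


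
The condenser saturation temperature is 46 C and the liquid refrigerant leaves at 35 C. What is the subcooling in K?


Subcooling = T_cond - T_liquid
Subcooling = 46 - 35
Subcooling = 11 K

11


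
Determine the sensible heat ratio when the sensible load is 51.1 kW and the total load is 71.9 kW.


SHR = Q_sensible / Q_total
SHR = 51.1 / 71.9
SHR = 0.711

0.711


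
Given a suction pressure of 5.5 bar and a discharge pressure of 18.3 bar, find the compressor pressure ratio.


PR = P_high / P_low
PR = 18.3 / 5.5
PR = 3.327

3.327


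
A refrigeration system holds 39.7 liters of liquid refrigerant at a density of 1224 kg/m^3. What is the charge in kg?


Charge = V * rho / 1000
Charge = 39.7 * 1224 / 1000
Charge = 48.59 kg

48.59


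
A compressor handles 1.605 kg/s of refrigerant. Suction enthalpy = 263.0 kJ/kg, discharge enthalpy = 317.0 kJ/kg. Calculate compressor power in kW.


dh = 317.0 - 263.0 = 54.0 kJ/kg
W = m_dot * dh = 1.605 * 54.0 = 86.67 kW

86.67


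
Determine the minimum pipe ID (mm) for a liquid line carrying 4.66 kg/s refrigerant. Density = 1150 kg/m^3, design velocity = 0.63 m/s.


A = m_dot / (rho * v) = 4.66 / (1150 * 0.63) = 0.006432022084 m^2
d = sqrt(4*A/pi) * 1000
d = 90.5 mm

90.5


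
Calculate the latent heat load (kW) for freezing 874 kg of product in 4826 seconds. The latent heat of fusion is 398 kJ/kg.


Q_lat = m * h_fg / t
Q_lat = 874 * 398 / 4826
Q_lat = 72.08 kW

72.08


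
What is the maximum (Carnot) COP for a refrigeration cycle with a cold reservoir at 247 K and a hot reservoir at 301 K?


dT = 301 - 247 = 54 K
COP_carnot = T_cold / dT = 247 / 54
COP_carnot = 4.574

4.574


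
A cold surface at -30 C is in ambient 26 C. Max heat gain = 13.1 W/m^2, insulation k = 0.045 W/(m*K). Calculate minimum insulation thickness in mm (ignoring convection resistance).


dT = 26 - (-30) = 56 K
thickness = k * dT / q_max * 1000
thickness = 0.045 * 56 / 13.1 * 1000
thickness = 192.4 mm

192.4


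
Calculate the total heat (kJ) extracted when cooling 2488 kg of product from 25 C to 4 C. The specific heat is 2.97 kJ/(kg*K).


dT = 25 - (4) = 21 K
Q = m * cp * dT = 2488 * 2.97 * 21
Q = 155177 kJ

155177


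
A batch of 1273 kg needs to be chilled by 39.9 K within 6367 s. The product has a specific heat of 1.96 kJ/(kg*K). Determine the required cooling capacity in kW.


Q = m * cp * dT / t
Q = 1273 * 1.96 * 39.9 / 6367
Q = 15.636 kW

15.636


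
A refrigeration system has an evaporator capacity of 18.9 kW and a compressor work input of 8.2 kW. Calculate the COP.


COP = Q_evap / W
COP = 18.9 / 8.2
COP = 2.305

2.305


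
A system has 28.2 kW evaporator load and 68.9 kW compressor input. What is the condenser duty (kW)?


Q_cond = Q_evap + W
Q_cond = 28.2 + 68.9
Q_cond = 97.1 kW

97.1


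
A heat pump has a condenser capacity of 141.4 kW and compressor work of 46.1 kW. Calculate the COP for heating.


COP_hp = Q_cond / W
COP_hp = 141.4 / 46.1
COP_hp = 3.067

3.067


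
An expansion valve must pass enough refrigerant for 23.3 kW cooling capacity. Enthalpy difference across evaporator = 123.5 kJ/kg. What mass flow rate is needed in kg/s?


m_dot = Q / dh
m_dot = 23.3 / 123.5
m_dot = 0.1887 kg/s

0.1887


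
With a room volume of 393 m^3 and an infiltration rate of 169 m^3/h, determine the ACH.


ACH = flow / volume
ACH = 169 / 393
ACH = 0.43

0.43


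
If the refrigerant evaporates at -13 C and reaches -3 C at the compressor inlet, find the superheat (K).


Superheat = T_suction - T_evap
Superheat = -3 - (-13)
Superheat = 10 K

10


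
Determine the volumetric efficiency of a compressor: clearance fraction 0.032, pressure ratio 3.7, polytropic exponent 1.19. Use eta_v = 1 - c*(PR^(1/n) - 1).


PR^(1/n) = 3.7^(1/1.19) = 3.00248219
eta_v = 1 - 0.032 * (3.00248219 - 1)
eta_v = 0.9359

0.9359


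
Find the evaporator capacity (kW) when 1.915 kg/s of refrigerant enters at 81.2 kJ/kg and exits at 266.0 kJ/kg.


dh = 266.0 - 81.2 = 184.8 kJ/kg
Q_evap = m_dot * dh = 1.915 * 184.8
Q_evap = 353.89 kW

353.89


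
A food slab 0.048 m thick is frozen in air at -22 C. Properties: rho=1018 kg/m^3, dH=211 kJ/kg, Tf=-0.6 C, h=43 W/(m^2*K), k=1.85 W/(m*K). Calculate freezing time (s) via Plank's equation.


dT = -0.6 - (-22) = 21.4 K
term1 = a/(2h) = 0.048/(2*43) = 0.0005581395349
term2 = a^2/(8k) = 0.048^2/(8*1.85) = 0.0001556756757
t = rho*dH*1000/dT * (term1 + term2)
t = 1018*211*1000/21.4 * (0.0005581395349 + 0.0001556756757)
t = 7165 s

7165


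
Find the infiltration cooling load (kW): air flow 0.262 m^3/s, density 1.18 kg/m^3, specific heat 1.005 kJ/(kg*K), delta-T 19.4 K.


Q = V_dot * rho * cp * dT
Q = 0.262 * 1.18 * 1.005 * 19.4
Q = 6.028 kW

6.028


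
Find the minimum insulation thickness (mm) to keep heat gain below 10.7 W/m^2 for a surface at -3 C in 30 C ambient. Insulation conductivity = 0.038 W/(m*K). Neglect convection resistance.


dT = 30 - (-3) = 33 K
thickness = k * dT / q_max * 1000
thickness = 0.038 * 33 / 10.7 * 1000
thickness = 117.2 mm

117.2


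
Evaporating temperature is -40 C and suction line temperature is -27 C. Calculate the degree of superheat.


Superheat = T_suction - T_evap
Superheat = -27 - (-40)
Superheat = 13 K

13


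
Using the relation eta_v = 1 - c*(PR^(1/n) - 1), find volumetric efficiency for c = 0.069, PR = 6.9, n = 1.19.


PR^(1/n) = 6.9^(1/1.19) = 5.06891726
eta_v = 1 - 0.069 * (5.06891726 - 1)
eta_v = 0.7192

0.7192


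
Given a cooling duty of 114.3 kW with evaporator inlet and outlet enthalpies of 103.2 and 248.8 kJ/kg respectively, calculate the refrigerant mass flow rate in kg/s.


dh = 248.8 - 103.2 = 145.6 kJ/kg
m_dot = Q / dh = 114.3 / 145.6 = 0.785 kg/s

0.785


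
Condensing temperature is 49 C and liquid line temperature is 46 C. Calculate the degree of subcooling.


Subcooling = T_cond - T_liquid
Subcooling = 49 - 46
Subcooling = 3 K

3


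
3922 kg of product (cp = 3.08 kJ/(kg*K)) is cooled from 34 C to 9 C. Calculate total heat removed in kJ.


dT = 34 - (9) = 25 K
Q = m * cp * dT = 3922 * 3.08 * 25
Q = 301994 kJ

301994


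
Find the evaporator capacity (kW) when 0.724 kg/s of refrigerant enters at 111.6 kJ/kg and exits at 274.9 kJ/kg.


dh = 274.9 - 111.6 = 163.3 kJ/kg
Q_evap = m_dot * dh = 0.724 * 163.3
Q_evap = 118.23 kW

118.23


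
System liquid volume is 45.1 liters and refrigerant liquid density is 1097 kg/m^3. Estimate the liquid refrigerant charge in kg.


Charge = V * rho / 1000
Charge = 45.1 * 1097 / 1000
Charge = 49.47 kg

49.47


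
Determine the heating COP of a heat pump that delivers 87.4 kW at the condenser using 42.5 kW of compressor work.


COP_hp = Q_cond / W
COP_hp = 87.4 / 42.5
COP_hp = 2.056

2.056


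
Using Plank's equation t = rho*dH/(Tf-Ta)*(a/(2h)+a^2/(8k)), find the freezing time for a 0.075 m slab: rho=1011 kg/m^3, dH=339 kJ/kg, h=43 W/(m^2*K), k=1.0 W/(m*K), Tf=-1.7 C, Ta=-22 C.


dT = -1.7 - (-22) = 20.3 K
term1 = a/(2h) = 0.075/(2*43) = 0.0008720930233
term2 = a^2/(8k) = 0.075^2/(8*1.0) = 0.000703125
t = rho*dH*1000/dT * (term1 + term2)
t = 1011*339*1000/20.3 * (0.0008720930233 + 0.000703125)
t = 26595 s

26595


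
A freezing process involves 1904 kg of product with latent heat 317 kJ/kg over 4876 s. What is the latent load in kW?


Q_lat = m * h_fg / t
Q_lat = 1904 * 317 / 4876
Q_lat = 123.78 kW

123.78


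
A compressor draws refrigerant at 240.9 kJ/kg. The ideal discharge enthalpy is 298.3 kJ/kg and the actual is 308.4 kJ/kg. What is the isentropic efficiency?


dh_ideal = 298.3 - 240.9 = 57.4 kJ/kg
dh_actual = 308.4 - 240.9 = 67.5 kJ/kg
eta_s = dh_ideal / dh_actual = 57.4 / 67.5
eta_s = 0.8504

0.8504


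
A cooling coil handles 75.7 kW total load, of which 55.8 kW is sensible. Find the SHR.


SHR = Q_sensible / Q_total
SHR = 55.8 / 75.7
SHR = 0.737

0.737


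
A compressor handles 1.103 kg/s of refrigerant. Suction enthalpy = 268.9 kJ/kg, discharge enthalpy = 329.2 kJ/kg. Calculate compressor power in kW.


dh = 329.2 - 268.9 = 60.3 kJ/kg
W = m_dot * dh = 1.103 * 60.3 = 66.51 kW

66.51


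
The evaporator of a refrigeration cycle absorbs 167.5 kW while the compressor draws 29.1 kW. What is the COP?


COP = Q_evap / W
COP = 167.5 / 29.1
COP = 5.756

5.756


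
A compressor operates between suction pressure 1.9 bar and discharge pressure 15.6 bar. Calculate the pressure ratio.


PR = P_high / P_low
PR = 15.6 / 1.9
PR = 8.211

8.211


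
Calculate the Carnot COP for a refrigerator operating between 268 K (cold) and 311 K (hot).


dT = 311 - 268 = 43 K
COP_carnot = T_cold / dT = 268 / 43
COP_carnot = 6.233

6.233


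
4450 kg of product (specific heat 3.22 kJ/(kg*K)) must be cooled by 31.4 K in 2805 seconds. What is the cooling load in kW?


Q = m * cp * dT / t
Q = 4450 * 3.22 * 31.4 / 2805
Q = 160.403 kW

160.403


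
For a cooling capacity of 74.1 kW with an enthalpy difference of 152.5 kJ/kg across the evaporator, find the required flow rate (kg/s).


m_dot = Q / dh
m_dot = 74.1 / 152.5
m_dot = 0.4859 kg/s

0.4859


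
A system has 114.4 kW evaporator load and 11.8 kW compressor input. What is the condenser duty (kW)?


Q_cond = Q_evap + W
Q_cond = 114.4 + 11.8
Q_cond = 126.2 kW

126.2


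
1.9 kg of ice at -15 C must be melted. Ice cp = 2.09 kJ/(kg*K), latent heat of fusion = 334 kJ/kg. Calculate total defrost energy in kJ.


Sensible heat = cp * dT = 2.09 * 15 = 31.35 kJ/kg
Total per kg = 31.35 + 334 = 365.35 kJ/kg
Q = m * total = 1.9 * 365.35
Q = 694.2 kJ

694.2


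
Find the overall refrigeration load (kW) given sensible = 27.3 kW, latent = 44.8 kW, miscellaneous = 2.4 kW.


Q_total = Q_s + Q_l + Q_misc
Q_total = 27.3 + 44.8 + 2.4
Q_total = 74.5 kW

74.5


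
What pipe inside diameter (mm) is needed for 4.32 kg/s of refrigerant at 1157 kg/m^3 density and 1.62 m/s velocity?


A = m_dot / (rho * v) = 4.32 / (1157 * 1.62) = 0.002304811294 m^2
d = sqrt(4*A/pi) * 1000
d = 54.2 mm

54.2


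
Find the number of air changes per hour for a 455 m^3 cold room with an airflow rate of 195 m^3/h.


ACH = flow / volume
ACH = 195 / 455
ACH = 0.429

0.429


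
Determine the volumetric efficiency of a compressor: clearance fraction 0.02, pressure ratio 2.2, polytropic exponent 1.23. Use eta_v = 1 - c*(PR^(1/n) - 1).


PR^(1/n) = 2.2^(1/1.23) = 1.89842054
eta_v = 1 - 0.02 * (1.89842054 - 1)
eta_v = 0.982

0.982


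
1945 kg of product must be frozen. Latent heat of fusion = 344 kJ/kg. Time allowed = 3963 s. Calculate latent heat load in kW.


Q_lat = m * h_fg / t
Q_lat = 1945 * 344 / 3963
Q_lat = 168.83 kW

168.83


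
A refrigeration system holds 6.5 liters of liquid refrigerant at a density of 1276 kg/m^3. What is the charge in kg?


Charge = V * rho / 1000
Charge = 6.5 * 1276 / 1000
Charge = 8.29 kg

8.29


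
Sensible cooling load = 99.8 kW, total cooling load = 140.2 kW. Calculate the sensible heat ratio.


SHR = Q_sensible / Q_total
SHR = 99.8 / 140.2
SHR = 0.712

0.712


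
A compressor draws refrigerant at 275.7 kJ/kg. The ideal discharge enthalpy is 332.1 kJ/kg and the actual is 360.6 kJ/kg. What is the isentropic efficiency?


dh_ideal = 332.1 - 275.7 = 56.4 kJ/kg
dh_actual = 360.6 - 275.7 = 84.9 kJ/kg
eta_s = dh_ideal / dh_actual = 56.4 / 84.9
eta_s = 0.6643

0.6643


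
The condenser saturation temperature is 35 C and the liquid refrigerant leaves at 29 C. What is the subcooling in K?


Subcooling = T_cond - T_liquid
Subcooling = 35 - 29
Subcooling = 6 K

6


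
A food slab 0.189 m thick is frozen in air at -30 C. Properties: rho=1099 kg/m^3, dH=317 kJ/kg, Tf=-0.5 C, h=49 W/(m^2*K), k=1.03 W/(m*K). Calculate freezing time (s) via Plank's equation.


dT = -0.5 - (-30) = 29.5 K
term1 = a/(2h) = 0.189/(2*49) = 0.001928571429
term2 = a^2/(8k) = 0.189^2/(8*1.03) = 0.004335072816
t = rho*dH*1000/dT * (term1 + term2)
t = 1099*317*1000/29.5 * (0.001928571429 + 0.004335072816)
t = 73971 s

73971


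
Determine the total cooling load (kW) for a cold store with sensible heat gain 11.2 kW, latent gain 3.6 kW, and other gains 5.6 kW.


Q_total = Q_s + Q_l + Q_misc
Q_total = 11.2 + 3.6 + 5.6
Q_total = 20.4 kW

20.4


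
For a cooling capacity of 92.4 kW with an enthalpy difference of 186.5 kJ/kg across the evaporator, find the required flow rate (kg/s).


m_dot = Q / dh
m_dot = 92.4 / 186.5
m_dot = 0.4954 kg/s

0.4954


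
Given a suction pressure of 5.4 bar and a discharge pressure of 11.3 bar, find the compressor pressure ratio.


PR = P_high / P_low
PR = 11.3 / 5.4
PR = 2.093

2.093


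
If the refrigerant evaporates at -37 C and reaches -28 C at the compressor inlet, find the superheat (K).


Superheat = T_suction - T_evap
Superheat = -28 - (-37)
Superheat = 9 K

9


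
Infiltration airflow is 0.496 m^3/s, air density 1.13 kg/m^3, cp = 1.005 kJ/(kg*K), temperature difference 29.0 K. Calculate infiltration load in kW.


Q = V_dot * rho * cp * dT
Q = 0.496 * 1.13 * 1.005 * 29.0
Q = 16.335 kW

16.335


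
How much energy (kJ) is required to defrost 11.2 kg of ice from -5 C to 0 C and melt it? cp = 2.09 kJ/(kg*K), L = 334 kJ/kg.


Sensible heat = cp * dT = 2.09 * 5 = 10.45 kJ/kg
Total per kg = 10.45 + 334 = 344.45 kJ/kg
Q = m * total = 11.2 * 344.45
Q = 3857.8 kJ

3857.8


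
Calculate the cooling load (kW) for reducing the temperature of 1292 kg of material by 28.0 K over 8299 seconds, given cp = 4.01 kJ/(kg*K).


Q = m * cp * dT / t
Q = 1292 * 4.01 * 28.0 / 8299
Q = 17.48 kW

17.48


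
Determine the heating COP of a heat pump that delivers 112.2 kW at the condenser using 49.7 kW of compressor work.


COP_hp = Q_cond / W
COP_hp = 112.2 / 49.7
COP_hp = 2.258

2.258


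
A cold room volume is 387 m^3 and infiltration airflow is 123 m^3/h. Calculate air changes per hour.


ACH = flow / volume
ACH = 123 / 387
ACH = 0.318

0.318


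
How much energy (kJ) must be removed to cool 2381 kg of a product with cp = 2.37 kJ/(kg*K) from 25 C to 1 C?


dT = 25 - (1) = 24 K
Q = m * cp * dT = 2381 * 2.37 * 24
Q = 135431 kJ

135431


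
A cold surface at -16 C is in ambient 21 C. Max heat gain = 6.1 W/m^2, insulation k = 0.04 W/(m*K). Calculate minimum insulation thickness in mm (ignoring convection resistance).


dT = 21 - (-16) = 37 K
thickness = k * dT / q_max * 1000
thickness = 0.04 * 37 / 6.1 * 1000
thickness = 242.6 mm

242.6


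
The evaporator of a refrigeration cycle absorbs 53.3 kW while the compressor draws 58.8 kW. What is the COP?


COP = Q_evap / W
COP = 53.3 / 58.8
COP = 0.906

0.906


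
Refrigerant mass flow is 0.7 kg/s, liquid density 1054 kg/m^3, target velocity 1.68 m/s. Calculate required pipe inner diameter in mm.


A = m_dot / (rho * v) = 0.7 / (1054 * 1.68) = 0.0003953194181 m^2
d = sqrt(4*A/pi) * 1000
d = 22.4 mm

22.4


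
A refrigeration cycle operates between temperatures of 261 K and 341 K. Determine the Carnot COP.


dT = 341 - 261 = 80 K
COP_carnot = T_cold / dT = 261 / 80
COP_carnot = 3.263

3.263


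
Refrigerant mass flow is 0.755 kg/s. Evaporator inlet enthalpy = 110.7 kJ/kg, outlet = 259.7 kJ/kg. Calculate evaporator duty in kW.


dh = 259.7 - 110.7 = 149.0 kJ/kg
Q_evap = m_dot * dh = 0.755 * 149.0
Q_evap = 112.5 kW

112.5


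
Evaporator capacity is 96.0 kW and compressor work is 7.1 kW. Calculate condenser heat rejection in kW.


Q_cond = Q_evap + W
Q_cond = 96.0 + 7.1
Q_cond = 103.1 kW

103.1


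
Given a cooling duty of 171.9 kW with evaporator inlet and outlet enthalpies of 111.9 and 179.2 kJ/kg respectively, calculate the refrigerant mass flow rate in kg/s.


dh = 179.2 - 111.9 = 67.3 kJ/kg
m_dot = Q / dh = 171.9 / 67.3 = 2.5542 kg/s

2.5542


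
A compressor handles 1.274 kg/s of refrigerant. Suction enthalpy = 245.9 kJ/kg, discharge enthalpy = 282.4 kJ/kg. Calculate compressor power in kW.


dh = 282.4 - 245.9 = 36.5 kJ/kg
W = m_dot * dh = 1.274 * 36.5 = 46.5 kW

46.5


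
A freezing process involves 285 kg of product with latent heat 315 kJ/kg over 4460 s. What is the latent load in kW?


Q_lat = m * h_fg / t
Q_lat = 285 * 315 / 4460
Q_lat = 20.13 kW

20.13


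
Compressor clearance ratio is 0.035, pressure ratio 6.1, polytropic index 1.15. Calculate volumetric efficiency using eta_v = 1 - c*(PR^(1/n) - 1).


PR^(1/n) = 6.1^(1/1.15) = 4.81831855
eta_v = 1 - 0.035 * (4.81831855 - 1)
eta_v = 0.8664

0.8664


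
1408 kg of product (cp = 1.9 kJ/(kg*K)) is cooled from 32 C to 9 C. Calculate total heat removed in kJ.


dT = 32 - (9) = 23 K
Q = m * cp * dT = 1408 * 1.9 * 23
Q = 61530 kJ

61530


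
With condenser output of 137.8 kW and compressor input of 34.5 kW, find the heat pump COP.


COP_hp = Q_cond / W
COP_hp = 137.8 / 34.5
COP_hp = 3.994

3.994


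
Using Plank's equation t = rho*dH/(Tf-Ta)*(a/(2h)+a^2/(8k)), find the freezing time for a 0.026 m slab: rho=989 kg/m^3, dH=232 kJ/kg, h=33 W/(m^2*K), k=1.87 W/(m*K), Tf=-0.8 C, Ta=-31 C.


dT = -0.8 - (-31) = 30.2 K
term1 = a/(2h) = 0.026/(2*33) = 0.0003939393939
term2 = a^2/(8k) = 0.026^2/(8*1.87) = 0.00004518716578
t = rho*dH*1000/dT * (term1 + term2)
t = 989*232*1000/30.2 * (0.0003939393939 + 0.00004518716578)
t = 3336 s

3336


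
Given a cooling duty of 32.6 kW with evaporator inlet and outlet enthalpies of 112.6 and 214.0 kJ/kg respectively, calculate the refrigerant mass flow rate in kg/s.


dh = 214.0 - 112.6 = 101.4 kJ/kg
m_dot = Q / dh = 32.6 / 101.4 = 0.3215 kg/s

0.3215


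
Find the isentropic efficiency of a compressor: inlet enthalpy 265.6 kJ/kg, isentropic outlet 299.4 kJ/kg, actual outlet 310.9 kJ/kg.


dh_ideal = 299.4 - 265.6 = 33.8 kJ/kg
dh_actual = 310.9 - 265.6 = 45.3 kJ/kg
eta_s = dh_ideal / dh_actual = 33.8 / 45.3
eta_s = 0.7461

0.7461


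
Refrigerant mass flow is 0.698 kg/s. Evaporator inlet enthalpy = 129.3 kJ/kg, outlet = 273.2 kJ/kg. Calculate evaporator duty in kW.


dh = 273.2 - 129.3 = 143.9 kJ/kg
Q_evap = m_dot * dh = 0.698 * 143.9
Q_evap = 100.44 kW

100.44


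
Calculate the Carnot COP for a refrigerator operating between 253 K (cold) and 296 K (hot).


dT = 296 - 253 = 43 K
COP_carnot = T_cold / dT = 253 / 43
COP_carnot = 5.884

5.884


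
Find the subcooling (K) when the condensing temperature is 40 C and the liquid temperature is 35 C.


Subcooling = T_cond - T_liquid
Subcooling = 40 - 35
Subcooling = 5 K

5


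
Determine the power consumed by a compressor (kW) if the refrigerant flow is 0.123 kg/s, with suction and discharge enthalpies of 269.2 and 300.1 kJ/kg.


dh = 300.1 - 269.2 = 30.9 kJ/kg
W = m_dot * dh = 0.123 * 30.9 = 3.8 kW

3.8


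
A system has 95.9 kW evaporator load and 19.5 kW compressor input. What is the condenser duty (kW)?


Q_cond = Q_evap + W
Q_cond = 95.9 + 19.5
Q_cond = 115.4 kW

115.4
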